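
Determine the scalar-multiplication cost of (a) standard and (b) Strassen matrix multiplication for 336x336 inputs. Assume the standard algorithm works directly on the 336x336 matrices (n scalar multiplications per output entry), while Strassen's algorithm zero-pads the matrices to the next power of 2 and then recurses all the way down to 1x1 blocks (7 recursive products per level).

Matrix multiplication for 336x336 matrices:

Strassen's algorithm requires power-of-2 dimensions. Pad 336x336 to 512x512 (next power of 2).

Standard algorithm: 336^3 = 37933056 multiplications
Strassen's algorithm: 7^(log2(512)) = 7^9 = 40353607 multiplications
Difference: 37933056 - 40353607 = -2420551 (Strassen uses MORE here due to padding overhead — for small or just-over-power-of-2 n, padding can outweigh the per-level savings)

Standard: 37933056 multiplications (336^3). Strassen: 40353607 multiplications (7^9, after padding to 512x512). Strassen reduces 8 recursive multiplications to 7 at each level.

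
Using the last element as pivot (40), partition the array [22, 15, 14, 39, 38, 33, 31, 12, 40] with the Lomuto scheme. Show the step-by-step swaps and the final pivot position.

Lomuto partition with pivot = 40:

Initial array: [22, 15, 14, 39, 38, 33, 31, 12, 40]

arr[0]=22 <= 40: swap with position 0, array becomes [22, 15, 14, 39, 38, 33, 31, 12, 40]
arr[1]=15 <= 40: swap with position 1, array becomes [22, 15, 14, 39, 38, 33, 31, 12, 40]
arr[2]=14 <= 40: swap with position 2, array becomes [22, 15, 14, 39, 38, 33, 31, 12, 40]
arr[3]=39 <= 40: swap with position 3, array becomes [22, 15, 14, 39, 38, 33, 31, 12, 40]
arr[4]=38 <= 40: swap with position 4, array becomes [22, 15, 14, 39, 38, 33, 31, 12, 40]
arr[5]=33 <= 40: swap with position 5, array becomes [22, 15, 14, 39, 38, 33, 31, 12, 40]
arr[6]=31 <= 40: swap with position 6, array becomes [22, 15, 14, 39, 38, 33, 31, 12, 40]
arr[7]=12 <= 40: swap with position 7, array becomes [22, 15, 14, 39, 38, 33, 31, 12, 40]

Place pivot at position 8: [22, 15, 14, 39, 38, 33, 31, 12, 40]
Pivot position: 8

After partitioning with pivot 40, the array becomes [22, 15, 14, 39, 38, 33, 31, 12, 40]. The pivot is placed at index 8. All elements to the left of the pivot are <= 40, and all elements to the right are > 40.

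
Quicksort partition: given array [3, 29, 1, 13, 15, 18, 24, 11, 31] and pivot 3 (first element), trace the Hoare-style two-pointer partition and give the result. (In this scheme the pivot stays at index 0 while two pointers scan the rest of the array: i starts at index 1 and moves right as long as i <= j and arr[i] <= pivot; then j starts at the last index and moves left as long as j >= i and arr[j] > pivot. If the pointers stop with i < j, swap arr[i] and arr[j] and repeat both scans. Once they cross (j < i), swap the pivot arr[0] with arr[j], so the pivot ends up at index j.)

Hoare-style two-pointer partition with pivot = 3:

Initial array: [3, 29, 1, 13, 15, 18, 24, 11, 31]

Pointers start at i = 1, j = 8.
i stops at index 1 (arr[1]=29 > 3), j stops at index 2 (arr[2]=1 <= 3): swap arr[1] and arr[2], array becomes [3, 1, 29, 13, 15, 18, 24, 11, 31]
i ends at 2, j ends at 1: the pointers have crossed (j < i), so scanning stops.

Swap pivot arr[0] with arr[1] to place pivot at position 1: [1, 3, 29, 13, 15, 18, 24, 11, 31]
Pivot position: 1

After partitioning with pivot 3, the array becomes [1, 3, 29, 13, 15, 18, 24, 11, 31]. The pivot is placed at index 1. All elements to the left of the pivot are <= 3, and all elements to the right are > 3.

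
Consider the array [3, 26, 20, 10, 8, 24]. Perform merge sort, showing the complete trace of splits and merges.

Merge sort trace:

Split: [3, 26, 20, 10, 8, 24] -> [3, 26, 20] and [10, 8, 24]
  Split: [3, 26, 20] -> [3] and [26, 20]
    Split: [26, 20] -> [26] and [20]
    Merge: [26] + [20] -> [20, 26]
  Merge: [3] + [20, 26] -> [3, 20, 26]
  Split: [10, 8, 24] -> [10] and [8, 24]
    Split: [8, 24] -> [8] and [24]
    Merge: [8] + [24] -> [8, 24]
  Merge: [10] + [8, 24] -> [8, 10, 24]
Merge: [3, 20, 26] + [8, 10, 24] -> [3, 8, 10, 20, 24, 26]

Final sorted array: [3, 8, 10, 20, 24, 26]

The merge sort proceeds by recursively splitting the array and merging sorted halves.
After all merges, the sorted array is [3, 8, 10, 20, 24, 26].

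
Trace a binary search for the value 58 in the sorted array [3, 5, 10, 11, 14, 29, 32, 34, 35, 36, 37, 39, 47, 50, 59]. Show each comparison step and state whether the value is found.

Binary search for 58 in [3, 5, 10, 11, 14, 29, 32, 34, 35, 36, 37, 39, 47, 50, 59]:

lo=0, hi=14, mid=7, arr[mid]=34 -> 34 < 58, search right half
lo=8, hi=14, mid=11, arr[mid]=39 -> 39 < 58, search right half
lo=12, hi=14, mid=13, arr[mid]=50 -> 50 < 58, search right half
lo=14, hi=14, mid=14, arr[mid]=59 -> 59 > 58, search left half
lo=14 > hi=13, target 58 not found

Binary search determines that 58 is not in the array after 4 comparisons. The search space was exhausted without finding the target.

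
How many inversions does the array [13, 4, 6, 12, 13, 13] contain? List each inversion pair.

Finding inversions in [13, 4, 6, 12, 13, 13]:

(0, 1): arr[0]=13 > arr[1]=4
(0, 2): arr[0]=13 > arr[2]=6
(0, 3): arr[0]=13 > arr[3]=12

Total inversions: 3

The array has 3 inversion(s): (0,1), (0,2), (0,3). Each pair (i,j) satisfies i < j and arr[i] > arr[j].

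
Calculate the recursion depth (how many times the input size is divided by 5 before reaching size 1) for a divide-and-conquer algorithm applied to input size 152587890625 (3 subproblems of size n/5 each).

For divide and conquer with division factor 5:

Problem sizes at each level:
Level 0: 152587890625
Level 1: 30517578125
Level 2: 6103515625
Level 3: 1220703125
Level 4: 244140625
Level 5: 48828125
Level 6: 9765625
Level 7: 1953125
Level 8: 390625
Level 9: 78125
Level 10: 15625
Level 11: 3125
Level 12: 625
Level 13: 125
Level 14: 25
Level 15: 5
Level 16: 1

The root is level 0 and the size-1 base case is level 16 (the tree spans levels 0 through 16, i.e. 17 levels counting the root), so the depth is the number of divisions: log_5(152587890625) = 16

The recursion tree depth is log_5(152587890625) = 16. At each level, the problem size is divided by 5, so it takes 16 divisions to reduce to a base case of size 1. The algorithm makes 3 recursive calls at each level.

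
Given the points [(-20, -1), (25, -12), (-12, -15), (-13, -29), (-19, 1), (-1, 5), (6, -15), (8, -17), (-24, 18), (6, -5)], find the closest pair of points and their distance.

Computing all pairwise distances among 10 points:

d((-20, -1), (25, -12)) = 46.3249
d((-20, -1), (-12, -15)) = 16.1245
d((-20, -1), (-13, -29)) = 28.8617
d((-20, -1), (-19, 1)) = 2.2361 <-- minimum
d((-20, -1), (-1, 5)) = 19.9249
d((-20, -1), (6, -15)) = 29.5296
d((-20, -1), (8, -17)) = 32.249
d((-20, -1), (-24, 18)) = 19.4165
d((-20, -1), (6, -5)) = 26.3059
d((25, -12), (-12, -15)) = 37.1214
d((25, -12), (-13, -29)) = 41.6293
d((25, -12), (-19, 1)) = 45.8803
d((25, -12), (-1, 5)) = 31.0644
d((25, -12), (6, -15)) = 19.2354
d((25, -12), (8, -17)) = 17.72
d((25, -12), (-24, 18)) = 57.4543
d((25, -12), (6, -5)) = 20.2485
d((-12, -15), (-13, -29)) = 14.0357
d((-12, -15), (-19, 1)) = 17.4642
d((-12, -15), (-1, 5)) = 22.8254
d((-12, -15), (6, -15)) = 18.0
d((-12, -15), (8, -17)) = 20.0998
d((-12, -15), (-24, 18)) = 35.1141
d((-12, -15), (6, -5)) = 20.5913
d((-13, -29), (-19, 1)) = 30.5941
d((-13, -29), (-1, 5)) = 36.0555
d((-13, -29), (6, -15)) = 23.6008
d((-13, -29), (8, -17)) = 24.1868
d((-13, -29), (-24, 18)) = 48.2701
d((-13, -29), (6, -5)) = 30.6105
d((-19, 1), (-1, 5)) = 18.4391
d((-19, 1), (6, -15)) = 29.6816
d((-19, 1), (8, -17)) = 32.45
d((-19, 1), (-24, 18)) = 17.72
d((-19, 1), (6, -5)) = 25.7099
d((-1, 5), (6, -15)) = 21.1896
d((-1, 5), (8, -17)) = 23.7697
d((-1, 5), (-24, 18)) = 26.4197
d((-1, 5), (6, -5)) = 12.2066
d((6, -15), (8, -17)) = 2.8284
d((6, -15), (-24, 18)) = 44.5982
d((6, -15), (6, -5)) = 10.0
d((8, -17), (-24, 18)) = 47.4236
d((8, -17), (6, -5)) = 12.1655
d((-24, 18), (6, -5)) = 37.8021

Closest pair: (-20, -1) and (-19, 1) with distance 2.2361

The closest pair is (-20, -1) and (-19, 1) with Euclidean distance 2.2361. For 10 points, brute-force pairwise comparison is shown above. For large n, the divide-and-conquer algorithm (sort by x, recurse on halves, check the dividing strip) achieves O(n log n).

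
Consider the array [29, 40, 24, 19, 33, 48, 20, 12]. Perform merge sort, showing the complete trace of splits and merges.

Merge sort trace:

Split: [29, 40, 24, 19, 33, 48, 20, 12] -> [29, 40, 24, 19] and [33, 48, 20, 12]
  Split: [29, 40, 24, 19] -> [29, 40] and [24, 19]
    Split: [29, 40] -> [29] and [40]
    Merge: [29] + [40] -> [29, 40]
    Split: [24, 19] -> [24] and [19]
    Merge: [24] + [19] -> [19, 24]
  Merge: [29, 40] + [19, 24] -> [19, 24, 29, 40]
  Split: [33, 48, 20, 12] -> [33, 48] and [20, 12]
    Split: [33, 48] -> [33] and [48]
    Merge: [33] + [48] -> [33, 48]
    Split: [20, 12] -> [20] and [12]
    Merge: [20] + [12] -> [12, 20]
  Merge: [33, 48] + [12, 20] -> [12, 20, 33, 48]
Merge: [19, 24, 29, 40] + [12, 20, 33, 48] -> [12, 19, 20, 24, 29, 33, 40, 48]

Final sorted array: [12, 19, 20, 24, 29, 33, 40, 48]

The merge sort proceeds by recursively splitting the array and merging sorted halves.
After all merges, the sorted array is [12, 19, 20, 24, 29, 33, 40, 48].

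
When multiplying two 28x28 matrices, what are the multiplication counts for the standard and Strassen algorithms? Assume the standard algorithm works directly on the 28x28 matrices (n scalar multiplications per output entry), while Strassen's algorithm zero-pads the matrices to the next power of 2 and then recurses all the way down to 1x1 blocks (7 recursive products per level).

Matrix multiplication for 28x28 matrices:

Strassen's algorithm requires power-of-2 dimensions. Pad 28x28 to 32x32 (next power of 2).

Standard algorithm: 28^3 = 21952 multiplications
Strassen's algorithm: 7^(log2(32)) = 7^5 = 16807 multiplications
Savings: 21952 - 16807 = 5145 multiplications

Standard: 21952 multiplications (28^3). Strassen: 16807 multiplications (7^5, after padding to 32x32). Strassen reduces 8 recursive multiplications to 7 at each level.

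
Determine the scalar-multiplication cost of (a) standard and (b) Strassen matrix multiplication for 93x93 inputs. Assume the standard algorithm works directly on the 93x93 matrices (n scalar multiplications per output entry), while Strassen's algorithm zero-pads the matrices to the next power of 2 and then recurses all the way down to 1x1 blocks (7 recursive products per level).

Matrix multiplication for 93x93 matrices:

Strassen's algorithm requires power-of-2 dimensions. Pad 93x93 to 128x128 (next power of 2).

Standard algorithm: 93^3 = 804357 multiplications
Strassen's algorithm: 7^(log2(128)) = 7^7 = 823543 multiplications
Difference: 804357 - 823543 = -19186 (Strassen uses MORE here due to padding overhead — for small or just-over-power-of-2 n, padding can outweigh the per-level savings)

Standard: 804357 multiplications (93^3). Strassen: 823543 multiplications (7^7, after padding to 128x128). Strassen reduces 8 recursive multiplications to 7 at each level.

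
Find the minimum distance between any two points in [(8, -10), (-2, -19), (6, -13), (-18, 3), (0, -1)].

Computing all pairwise distances among 5 points:

d((8, -10), (-2, -19)) = 13.4536
d((8, -10), (6, -13)) = 3.6056 <-- minimum
d((8, -10), (-18, 3)) = 29.0689
d((8, -10), (0, -1)) = 12.0416
d((-2, -19), (6, -13)) = 10.0
d((-2, -19), (-18, 3)) = 27.2029
d((-2, -19), (0, -1)) = 18.1108
d((6, -13), (-18, 3)) = 28.8444
d((6, -13), (0, -1)) = 13.4164
d((-18, 3), (0, -1)) = 18.4391

Closest pair: (8, -10) and (6, -13) with distance 3.6056

The closest pair is (8, -10) and (6, -13) with Euclidean distance 3.6056. For 5 points, brute-force pairwise comparison is shown above. For large n, the divide-and-conquer algorithm (sort by x, recurse on halves, check the dividing strip) achieves O(n log n).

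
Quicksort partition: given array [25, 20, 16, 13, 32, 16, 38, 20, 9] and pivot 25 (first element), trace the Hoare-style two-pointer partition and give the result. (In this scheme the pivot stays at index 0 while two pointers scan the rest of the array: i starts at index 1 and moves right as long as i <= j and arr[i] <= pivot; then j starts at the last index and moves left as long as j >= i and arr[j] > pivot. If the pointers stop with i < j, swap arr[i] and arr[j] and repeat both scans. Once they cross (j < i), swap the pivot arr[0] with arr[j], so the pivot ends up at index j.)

Hoare-style two-pointer partition with pivot = 25:

Initial array: [25, 20, 16, 13, 32, 16, 38, 20, 9]

Pointers start at i = 1, j = 8.
i stops at index 4 (arr[4]=32 > 25), j stops at index 8 (arr[8]=9 <= 25): swap arr[4] and arr[8], array becomes [25, 20, 16, 13, 9, 16, 38, 20, 32]
i stops at index 6 (arr[6]=38 > 25), j stops at index 7 (arr[7]=20 <= 25): swap arr[6] and arr[7], array becomes [25, 20, 16, 13, 9, 16, 20, 38, 32]
i ends at 7, j ends at 6: the pointers have crossed (j < i), so scanning stops.

Swap pivot arr[0] with arr[6] to place pivot at position 6: [20, 20, 16, 13, 9, 16, 25, 38, 32]
Pivot position: 6

After partitioning with pivot 25, the array becomes [20, 20, 16, 13, 9, 16, 25, 38, 32]. The pivot is placed at index 6. All elements to the left of the pivot are <= 25, and all elements to the right are > 25.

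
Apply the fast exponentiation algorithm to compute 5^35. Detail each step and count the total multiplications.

Computing 5^35 by squaring (build up from 5^1; each line after the first costs one multiplication):

5^1 = 5
5^2 = (5^1)^2 = 5^2 = 25
5^4 = (5^2)^2 = 25^2 = 625
5^8 = (5^4)^2 = 625^2 = 390625
5^16 = (5^8)^2 = 390625^2 = 152587890625
5^17 = 5 * 5^16 = 5 * 152587890625 = 762939453125
5^34 = (5^17)^2 = 762939453125^2 = 582076609134674072265625
5^35 = 5 * 5^34 = 5 * 582076609134674072265625 = 2910383045673370361328125

Result: 2910383045673370361328125
Multiplications needed: 7 (7 lines after 5^1)

5^35 = 2910383045673370361328125. Using exponentiation by squaring, this requires 7 multiplications. The key idea: if the exponent is even, square the half-power; if odd, multiply by the base once.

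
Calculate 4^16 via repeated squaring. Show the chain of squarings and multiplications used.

Computing 4^16 by squaring (build up from 4^1; each line after the first costs one multiplication):

4^1 = 4
4^2 = (4^1)^2 = 4^2 = 16
4^4 = (4^2)^2 = 16^2 = 256
4^8 = (4^4)^2 = 256^2 = 65536
4^16 = (4^8)^2 = 65536^2 = 4294967296

Result: 4294967296
Multiplications needed: 4 (4 lines after 4^1)

4^16 = 4294967296. Using exponentiation by squaring, this requires 4 multiplications. The key idea: if the exponent is even, square the half-power; if odd, multiply by the base once.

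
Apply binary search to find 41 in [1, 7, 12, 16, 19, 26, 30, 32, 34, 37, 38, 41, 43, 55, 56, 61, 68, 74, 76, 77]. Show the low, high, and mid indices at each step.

Binary search for 41 in [1, 7, 12, 16, 19, 26, 30, 32, 34, 37, 38, 41, 43, 55, 56, 61, 68, 74, 76, 77]:

lo=0, hi=19, mid=9, arr[mid]=37 -> 37 < 41, search right half
lo=10, hi=19, mid=14, arr[mid]=56 -> 56 > 41, search left half
lo=10, hi=13, mid=11, arr[mid]=41 -> Found target at index 11!

Binary search finds 41 at index 11 after 3 comparisons. The search repeatedly halves the search space by comparing with the middle element.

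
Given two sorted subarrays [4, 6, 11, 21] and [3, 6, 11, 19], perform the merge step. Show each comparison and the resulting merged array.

Merging process:

Compare 4 vs 3: take 3 from right. Merged: [3]
Compare 4 vs 6: take 4 from left. Merged: [3, 4]
Compare 6 vs 6: take 6 from left. Merged: [3, 4, 6]
Compare 11 vs 6: take 6 from right. Merged: [3, 4, 6, 6]
Compare 11 vs 11: take 11 from left. Merged: [3, 4, 6, 6, 11]
Compare 21 vs 11: take 11 from right. Merged: [3, 4, 6, 6, 11, 11]
Compare 21 vs 19: take 19 from right. Merged: [3, 4, 6, 6, 11, 11, 19]
Append remaining from left: [21]. Merged: [3, 4, 6, 6, 11, 11, 19, 21]

Final merged array: [3, 4, 6, 6, 11, 11, 19, 21]
Total comparisons: 7

The merged array is [3, 4, 6, 6, 11, 11, 19, 21], requiring 7 comparisons. The merge step runs in O(n) time where n is the total number of elements.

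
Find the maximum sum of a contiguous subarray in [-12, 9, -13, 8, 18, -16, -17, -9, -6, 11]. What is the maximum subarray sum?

Using Kadane's algorithm on [-12, 9, -13, 8, 18, -16, -17, -9, -6, 11]:

Scanning through the array:
Position 1 (value 9): max_ending_here = 9, max_so_far = 9
Position 2 (value -13): max_ending_here = -4, max_so_far = 9
Position 3 (value 8): max_ending_here = 8, max_so_far = 9
Position 4 (value 18): max_ending_here = 26, max_so_far = 26
Position 5 (value -16): max_ending_here = 10, max_so_far = 26
Position 6 (value -17): max_ending_here = -7, max_so_far = 26
Position 7 (value -9): max_ending_here = -9, max_so_far = 26
Position 8 (value -6): max_ending_here = -6, max_so_far = 26
Position 9 (value 11): max_ending_here = 11, max_so_far = 26

Maximum subarray: [8, 18]
Maximum sum: 26

The maximum subarray is [8, 18] with sum 26. This subarray runs from index 3 to index 4.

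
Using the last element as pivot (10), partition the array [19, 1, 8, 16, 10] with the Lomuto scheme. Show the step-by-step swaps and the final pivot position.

Lomuto partition with pivot = 10:

Initial array: [19, 1, 8, 16, 10]

arr[0]=19 > 10: no swap
arr[1]=1 <= 10: swap with position 0, array becomes [1, 19, 8, 16, 10]
arr[2]=8 <= 10: swap with position 1, array becomes [1, 8, 19, 16, 10]
arr[3]=16 > 10: no swap

Place pivot at position 2: [1, 8, 10, 16, 19]
Pivot position: 2

After partitioning with pivot 10, the array becomes [1, 8, 10, 16, 19]. The pivot is placed at index 2. All elements to the left of the pivot are <= 10, and all elements to the right are > 10.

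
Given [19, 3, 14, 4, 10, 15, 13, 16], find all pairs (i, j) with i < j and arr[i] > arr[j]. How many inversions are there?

Finding inversions in [19, 3, 14, 4, 10, 15, 13, 16]:

(0, 1): arr[0]=19 > arr[1]=3
(0, 2): arr[0]=19 > arr[2]=14
(0, 3): arr[0]=19 > arr[3]=4
(0, 4): arr[0]=19 > arr[4]=10
(0, 5): arr[0]=19 > arr[5]=15
(0, 6): arr[0]=19 > arr[6]=13
(0, 7): arr[0]=19 > arr[7]=16
(2, 3): arr[2]=14 > arr[3]=4
(2, 4): arr[2]=14 > arr[4]=10
(2, 6): arr[2]=14 > arr[6]=13
(5, 6): arr[5]=15 > arr[6]=13

Total inversions: 11

The array has 11 inversion(s): (0,1), (0,2), (0,3), (0,4), (0,5), (0,6), (0,7), (2,3), (2,4), (2,6), (5,6). Each pair (i,j) satisfies i < j and arr[i] > arr[j].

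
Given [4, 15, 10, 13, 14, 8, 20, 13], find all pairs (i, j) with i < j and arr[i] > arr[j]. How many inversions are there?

Finding inversions in [4, 15, 10, 13, 14, 8, 20, 13]:

(1, 2): arr[1]=15 > arr[2]=10
(1, 3): arr[1]=15 > arr[3]=13
(1, 4): arr[1]=15 > arr[4]=14
(1, 5): arr[1]=15 > arr[5]=8
(1, 7): arr[1]=15 > arr[7]=13
(2, 5): arr[2]=10 > arr[5]=8
(3, 5): arr[3]=13 > arr[5]=8
(4, 5): arr[4]=14 > arr[5]=8
(4, 7): arr[4]=14 > arr[7]=13
(6, 7): arr[6]=20 > arr[7]=13

Total inversions: 10

The array has 10 inversion(s): (1,2), (1,3), (1,4), (1,5), (1,7), (2,5), (3,5), (4,5), (4,7), (6,7). Each pair (i,j) satisfies i < j and arr[i] > arr[j].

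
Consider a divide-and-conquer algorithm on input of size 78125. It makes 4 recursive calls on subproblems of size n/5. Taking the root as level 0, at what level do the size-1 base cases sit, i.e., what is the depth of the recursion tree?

For divide and conquer with division factor 5:

Problem sizes at each level:
Level 0: 78125
Level 1: 15625
Level 2: 3125
Level 3: 625
Level 4: 125
Level 5: 25
Level 6: 5
Level 7: 1

The root is level 0 and the size-1 base case is level 7 (the tree spans levels 0 through 7, i.e. 8 levels counting the root), so the depth is the number of divisions: log_5(78125) = 7

The recursion tree depth is log_5(78125) = 7. At each level, the problem size is divided by 5, so it takes 7 divisions to reduce to a base case of size 1. The algorithm makes 4 recursive calls at each level.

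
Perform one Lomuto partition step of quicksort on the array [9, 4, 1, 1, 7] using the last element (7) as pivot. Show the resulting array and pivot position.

Lomuto partition with pivot = 7:

Initial array: [9, 4, 1, 1, 7]

arr[0]=9 > 7: no swap
arr[1]=4 <= 7: swap with position 0, array becomes [4, 9, 1, 1, 7]
arr[2]=1 <= 7: swap with position 1, array becomes [4, 1, 9, 1, 7]
arr[3]=1 <= 7: swap with position 2, array becomes [4, 1, 1, 9, 7]

Place pivot at position 3: [4, 1, 1, 7, 9]
Pivot position: 3

After partitioning with pivot 7, the array becomes [4, 1, 1, 7, 9]. The pivot is placed at index 3. All elements to the left of the pivot are <= 7, and all elements to the right are > 7.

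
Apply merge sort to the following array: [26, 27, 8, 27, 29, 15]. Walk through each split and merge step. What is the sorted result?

Merge sort trace:

Split: [26, 27, 8, 27, 29, 15] -> [26, 27, 8] and [27, 29, 15]
  Split: [26, 27, 8] -> [26] and [27, 8]
    Split: [27, 8] -> [27] and [8]
    Merge: [27] + [8] -> [8, 27]
  Merge: [26] + [8, 27] -> [8, 26, 27]
  Split: [27, 29, 15] -> [27] and [29, 15]
    Split: [29, 15] -> [29] and [15]
    Merge: [29] + [15] -> [15, 29]
  Merge: [27] + [15, 29] -> [15, 27, 29]
Merge: [8, 26, 27] + [15, 27, 29] -> [8, 15, 26, 27, 27, 29]

Final sorted array: [8, 15, 26, 27, 27, 29]

The merge sort proceeds by recursively splitting the array and merging sorted halves.
After all merges, the sorted array is [8, 15, 26, 27, 27, 29].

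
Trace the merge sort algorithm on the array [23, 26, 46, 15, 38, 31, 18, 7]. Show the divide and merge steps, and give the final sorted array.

Merge sort trace:

Split: [23, 26, 46, 15, 38, 31, 18, 7] -> [23, 26, 46, 15] and [38, 31, 18, 7]
  Split: [23, 26, 46, 15] -> [23, 26] and [46, 15]
    Split: [23, 26] -> [23] and [26]
    Merge: [23] + [26] -> [23, 26]
    Split: [46, 15] -> [46] and [15]
    Merge: [46] + [15] -> [15, 46]
  Merge: [23, 26] + [15, 46] -> [15, 23, 26, 46]
  Split: [38, 31, 18, 7] -> [38, 31] and [18, 7]
    Split: [38, 31] -> [38] and [31]
    Merge: [38] + [31] -> [31, 38]
    Split: [18, 7] -> [18] and [7]
    Merge: [18] + [7] -> [7, 18]
  Merge: [31, 38] + [7, 18] -> [7, 18, 31, 38]
Merge: [15, 23, 26, 46] + [7, 18, 31, 38] -> [7, 15, 18, 23, 26, 31, 38, 46]

Final sorted array: [7, 15, 18, 23, 26, 31, 38, 46]

The merge sort proceeds by recursively splitting the array and merging sorted halves.
After all merges, the sorted array is [7, 15, 18, 23, 26, 31, 38, 46].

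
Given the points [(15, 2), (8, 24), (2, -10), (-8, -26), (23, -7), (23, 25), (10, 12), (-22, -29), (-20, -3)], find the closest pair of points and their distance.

Computing all pairwise distances among 9 points:

d((15, 2), (8, 24)) = 23.0868
d((15, 2), (2, -10)) = 17.6918
d((15, 2), (-8, -26)) = 36.2353
d((15, 2), (23, -7)) = 12.0416
d((15, 2), (23, 25)) = 24.3516
d((15, 2), (10, 12)) = 11.1803 <-- minimum
d((15, 2), (-22, -29)) = 48.2701
d((15, 2), (-20, -3)) = 35.3553
d((8, 24), (2, -10)) = 34.5254
d((8, 24), (-8, -26)) = 52.4976
d((8, 24), (23, -7)) = 34.4384
d((8, 24), (23, 25)) = 15.0333
d((8, 24), (10, 12)) = 12.1655
d((8, 24), (-22, -29)) = 60.9016
d((8, 24), (-20, -3)) = 38.8973
d((2, -10), (-8, -26)) = 18.868
d((2, -10), (23, -7)) = 21.2132
d((2, -10), (23, 25)) = 40.8167
d((2, -10), (10, 12)) = 23.4094
d((2, -10), (-22, -29)) = 30.6105
d((2, -10), (-20, -3)) = 23.0868
d((-8, -26), (23, -7)) = 36.3593
d((-8, -26), (23, 25)) = 59.6825
d((-8, -26), (10, 12)) = 42.0476
d((-8, -26), (-22, -29)) = 14.3178
d((-8, -26), (-20, -3)) = 25.9422
d((23, -7), (23, 25)) = 32.0
d((23, -7), (10, 12)) = 23.0217
d((23, -7), (-22, -29)) = 50.0899
d((23, -7), (-20, -3)) = 43.1856
d((23, 25), (10, 12)) = 18.3848
d((23, 25), (-22, -29)) = 70.2922
d((23, 25), (-20, -3)) = 51.3128
d((10, 12), (-22, -29)) = 52.0096
d((10, 12), (-20, -3)) = 33.541
d((-22, -29), (-20, -3)) = 26.0768

Closest pair: (15, 2) and (10, 12) with distance 11.1803

The closest pair is (15, 2) and (10, 12) with Euclidean distance 11.1803. For 9 points, brute-force pairwise comparison is shown above. For large n, the divide-and-conquer algorithm (sort by x, recurse on halves, check the dividing strip) achieves O(n log n).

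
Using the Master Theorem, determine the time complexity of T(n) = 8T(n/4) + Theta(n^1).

Master Theorem for T(n) = 8T(n/4) + O(n^1):

a = 8, b = 4, c = 1
log_b(a) = log_4(8) = 1.5000

Case 1: c = 1 < log_4(8) = 1.5000
T(n) = O(n^(log_4 8))

For T(n) = 8T(n/4) + O(n^1): log_4(8) = 1.5000. This is Case 1 of the Master Theorem (c < log_b(a), work dominated by leaves), giving O(n^(log_4 8)).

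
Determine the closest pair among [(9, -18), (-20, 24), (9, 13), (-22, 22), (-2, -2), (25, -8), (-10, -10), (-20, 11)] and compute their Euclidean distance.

Computing all pairwise distances among 8 points:

d((9, -18), (-20, 24)) = 51.0392
d((9, -18), (9, 13)) = 31.0
d((9, -18), (-22, 22)) = 50.6063
d((9, -18), (-2, -2)) = 19.4165
d((9, -18), (25, -8)) = 18.868
d((9, -18), (-10, -10)) = 20.6155
d((9, -18), (-20, 11)) = 41.0122
d((-20, 24), (9, 13)) = 31.0161
d((-20, 24), (-22, 22)) = 2.8284 <-- minimum
d((-20, 24), (-2, -2)) = 31.6228
d((-20, 24), (25, -8)) = 55.2178
d((-20, 24), (-10, -10)) = 35.4401
d((-20, 24), (-20, 11)) = 13.0
d((9, 13), (-22, 22)) = 32.28
d((9, 13), (-2, -2)) = 18.6011
d((9, 13), (25, -8)) = 26.4008
d((9, 13), (-10, -10)) = 29.8329
d((9, 13), (-20, 11)) = 29.0689
d((-22, 22), (-2, -2)) = 31.241
d((-22, 22), (25, -8)) = 55.7584
d((-22, 22), (-10, -10)) = 34.176
d((-22, 22), (-20, 11)) = 11.1803
d((-2, -2), (25, -8)) = 27.6586
d((-2, -2), (-10, -10)) = 11.3137
d((-2, -2), (-20, 11)) = 22.2036
d((25, -8), (-10, -10)) = 35.0571
d((25, -8), (-20, 11)) = 48.8467
d((-10, -10), (-20, 11)) = 23.2594

Closest pair: (-20, 24) and (-22, 22) with distance 2.8284

The closest pair is (-20, 24) and (-22, 22) with Euclidean distance 2.8284. For 8 points, brute-force pairwise comparison is shown above. For large n, the divide-and-conquer algorithm (sort by x, recurse on halves, check the dividing strip) achieves O(n log n).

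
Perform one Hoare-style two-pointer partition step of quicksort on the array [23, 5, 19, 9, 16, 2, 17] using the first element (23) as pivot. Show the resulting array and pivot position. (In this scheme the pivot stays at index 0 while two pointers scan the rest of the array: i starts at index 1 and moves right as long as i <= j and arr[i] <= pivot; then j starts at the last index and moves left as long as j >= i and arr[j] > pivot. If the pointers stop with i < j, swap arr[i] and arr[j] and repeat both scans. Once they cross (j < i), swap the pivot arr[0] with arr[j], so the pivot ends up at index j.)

Hoare-style two-pointer partition with pivot = 23:

Initial array: [23, 5, 19, 9, 16, 2, 17]

Pointers start at i = 1, j = 6.
i ends at 7, j ends at 6: the pointers have crossed (j < i), so scanning stops.

Swap pivot arr[0] with arr[6] to place pivot at position 6: [17, 5, 19, 9, 16, 2, 23]
Pivot position: 6

After partitioning with pivot 23, the array becomes [17, 5, 19, 9, 16, 2, 23]. The pivot is placed at index 6. All elements to the left of the pivot are <= 23, and all elements to the right are > 23.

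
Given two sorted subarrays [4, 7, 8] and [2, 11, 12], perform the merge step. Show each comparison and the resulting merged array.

Merging process:

Compare 4 vs 2: take 2 from right. Merged: [2]
Compare 4 vs 11: take 4 from left. Merged: [2, 4]
Compare 7 vs 11: take 7 from left. Merged: [2, 4, 7]
Compare 8 vs 11: take 8 from left. Merged: [2, 4, 7, 8]
Append remaining from right: [11, 12]. Merged: [2, 4, 7, 8, 11, 12]

Final merged array: [2, 4, 7, 8, 11, 12]
Total comparisons: 4

The merged array is [2, 4, 7, 8, 11, 12], requiring 4 comparisons. The merge step runs in O(n) time where n is the total number of elements.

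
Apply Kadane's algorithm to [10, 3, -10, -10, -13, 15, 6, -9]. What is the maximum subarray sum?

Using Kadane's algorithm on [10, 3, -10, -10, -13, 15, 6, -9]:

Scanning through the array:
Position 1 (value 3): max_ending_here = 13, max_so_far = 13
Position 2 (value -10): max_ending_here = 3, max_so_far = 13
Position 3 (value -10): max_ending_here = -7, max_so_far = 13
Position 4 (value -13): max_ending_here = -13, max_so_far = 13
Position 5 (value 15): max_ending_here = 15, max_so_far = 15
Position 6 (value 6): max_ending_here = 21, max_so_far = 21
Position 7 (value -9): max_ending_here = 12, max_so_far = 21

Maximum subarray: [15, 6]
Maximum sum: 21

The maximum subarray is [15, 6] with sum 21. This subarray runs from index 5 to index 6.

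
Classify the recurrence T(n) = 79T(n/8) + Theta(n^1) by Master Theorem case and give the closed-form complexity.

Master Theorem for T(n) = 79T(n/8) + O(n^1):

a = 79, b = 8, c = 1
log_b(a) = log_8(79) = 2.1013

Case 1: c = 1 < log_8(79) = 2.1013
T(n) = O(n^(log_8 79))

For T(n) = 79T(n/8) + O(n^1): log_8(79) = 2.1013. This is Case 1 of the Master Theorem (c < log_b(a), work dominated by leaves), giving O(n^(log_8 79)).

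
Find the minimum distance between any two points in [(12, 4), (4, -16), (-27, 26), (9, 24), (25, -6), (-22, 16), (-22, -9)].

Computing all pairwise distances among 7 points:

d((12, 4), (4, -16)) = 21.5407
d((12, 4), (-27, 26)) = 44.7772
d((12, 4), (9, 24)) = 20.2237
d((12, 4), (25, -6)) = 16.4012
d((12, 4), (-22, 16)) = 36.0555
d((12, 4), (-22, -9)) = 36.4005
d((4, -16), (-27, 26)) = 52.2015
d((4, -16), (9, 24)) = 40.3113
d((4, -16), (25, -6)) = 23.2594
d((4, -16), (-22, 16)) = 41.2311
d((4, -16), (-22, -9)) = 26.9258
d((-27, 26), (9, 24)) = 36.0555
d((-27, 26), (25, -6)) = 61.0574
d((-27, 26), (-22, 16)) = 11.1803 <-- minimum
d((-27, 26), (-22, -9)) = 35.3553
d((9, 24), (25, -6)) = 34.0
d((9, 24), (-22, 16)) = 32.0156
d((9, 24), (-22, -9)) = 45.2769
d((25, -6), (-22, 16)) = 51.8941
d((25, -6), (-22, -9)) = 47.0956
d((-22, 16), (-22, -9)) = 25.0

Closest pair: (-27, 26) and (-22, 16) with distance 11.1803

The closest pair is (-27, 26) and (-22, 16) with Euclidean distance 11.1803. For 7 points, brute-force pairwise comparison is shown above. For large n, the divide-and-conquer algorithm (sort by x, recurse on halves, check the dividing strip) achieves O(n log n).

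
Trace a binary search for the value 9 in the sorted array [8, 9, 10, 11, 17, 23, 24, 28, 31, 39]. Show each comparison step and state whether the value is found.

Binary search for 9 in [8, 9, 10, 11, 17, 23, 24, 28, 31, 39]:

lo=0, hi=9, mid=4, arr[mid]=17 -> 17 > 9, search left half
lo=0, hi=3, mid=1, arr[mid]=9 -> Found target at index 1!

Binary search finds 9 at index 1 after 2 comparisons. The search repeatedly halves the search space by comparing with the middle element.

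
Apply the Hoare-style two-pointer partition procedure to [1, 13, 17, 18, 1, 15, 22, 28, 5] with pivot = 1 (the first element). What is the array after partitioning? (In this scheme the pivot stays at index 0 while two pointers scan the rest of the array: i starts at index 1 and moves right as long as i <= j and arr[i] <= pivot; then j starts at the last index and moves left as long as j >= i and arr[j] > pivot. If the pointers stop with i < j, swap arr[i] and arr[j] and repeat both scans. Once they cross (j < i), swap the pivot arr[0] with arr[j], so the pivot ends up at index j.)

Hoare-style two-pointer partition with pivot = 1:

Initial array: [1, 13, 17, 18, 1, 15, 22, 28, 5]

Pointers start at i = 1, j = 8.
i stops at index 1 (arr[1]=13 > 1), j stops at index 4 (arr[4]=1 <= 1): swap arr[1] and arr[4], array becomes [1, 1, 17, 18, 13, 15, 22, 28, 5]
i ends at 2, j ends at 1: the pointers have crossed (j < i), so scanning stops.

Swap pivot arr[0] with arr[1] to place pivot at position 1: [1, 1, 17, 18, 13, 15, 22, 28, 5]
Pivot position: 1

After partitioning with pivot 1, the array becomes [1, 1, 17, 18, 13, 15, 22, 28, 5]. The pivot is placed at index 1. All elements to the left of the pivot are <= 1, and all elements to the right are > 1.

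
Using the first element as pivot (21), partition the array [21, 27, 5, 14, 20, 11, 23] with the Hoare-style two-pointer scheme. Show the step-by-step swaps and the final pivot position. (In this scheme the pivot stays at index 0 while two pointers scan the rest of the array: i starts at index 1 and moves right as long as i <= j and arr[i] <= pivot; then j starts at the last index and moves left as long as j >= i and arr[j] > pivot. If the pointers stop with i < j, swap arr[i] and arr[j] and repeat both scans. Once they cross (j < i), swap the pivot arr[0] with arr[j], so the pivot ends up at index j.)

Hoare-style two-pointer partition with pivot = 21:

Initial array: [21, 27, 5, 14, 20, 11, 23]

Pointers start at i = 1, j = 6.
i stops at index 1 (arr[1]=27 > 21), j stops at index 5 (arr[5]=11 <= 21): swap arr[1] and arr[5], array becomes [21, 11, 5, 14, 20, 27, 23]
i ends at 5, j ends at 4: the pointers have crossed (j < i), so scanning stops.

Swap pivot arr[0] with arr[4] to place pivot at position 4: [20, 11, 5, 14, 21, 27, 23]
Pivot position: 4

After partitioning with pivot 21, the array becomes [20, 11, 5, 14, 21, 27, 23]. The pivot is placed at index 4. All elements to the left of the pivot are <= 21, and all elements to the right are > 21.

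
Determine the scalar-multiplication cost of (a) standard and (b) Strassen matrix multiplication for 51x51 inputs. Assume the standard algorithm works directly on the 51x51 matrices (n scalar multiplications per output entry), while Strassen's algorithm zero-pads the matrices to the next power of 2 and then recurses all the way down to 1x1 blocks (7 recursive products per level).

Matrix multiplication for 51x51 matrices:

Strassen's algorithm requires power-of-2 dimensions. Pad 51x51 to 64x64 (next power of 2).

Standard algorithm: 51^3 = 132651 multiplications
Strassen's algorithm: 7^(log2(64)) = 7^6 = 117649 multiplications
Savings: 132651 - 117649 = 15002 multiplications

Standard: 132651 multiplications (51^3). Strassen: 117649 multiplications (7^6, after padding to 64x64). Strassen reduces 8 recursive multiplications to 7 at each level.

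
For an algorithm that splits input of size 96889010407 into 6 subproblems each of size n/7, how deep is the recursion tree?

For divide and conquer with division factor 7:

Problem sizes at each level:
Level 0: 96889010407
Level 1: 13841287201
Level 2: 1977326743
Level 3: 282475249
Level 4: 40353607
Level 5: 5764801
Level 6: 823543
Level 7: 117649
Level 8: 16807
Level 9: 2401
Level 10: 343
Level 11: 49
Level 12: 7
Level 13: 1

The root is level 0 and the size-1 base case is level 13 (the tree spans levels 0 through 13, i.e. 14 levels counting the root), so the depth is the number of divisions: log_7(96889010407) = 13

The recursion tree depth is log_7(96889010407) = 13. At each level, the problem size is divided by 7, so it takes 13 divisions to reduce to a base case of size 1. The algorithm makes 6 recursive calls at each level.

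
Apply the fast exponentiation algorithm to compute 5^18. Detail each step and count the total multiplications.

Computing 5^18 by squaring (build up from 5^1; each line after the first costs one multiplication):

5^1 = 5
5^2 = (5^1)^2 = 5^2 = 25
5^4 = (5^2)^2 = 25^2 = 625
5^8 = (5^4)^2 = 625^2 = 390625
5^9 = 5 * 5^8 = 5 * 390625 = 1953125
5^18 = (5^9)^2 = 1953125^2 = 3814697265625

Result: 3814697265625
Multiplications needed: 5 (5 lines after 5^1)

5^18 = 3814697265625. Using exponentiation by squaring, this requires 5 multiplications. The key idea: if the exponent is even, square the half-power; if odd, multiply by the base once.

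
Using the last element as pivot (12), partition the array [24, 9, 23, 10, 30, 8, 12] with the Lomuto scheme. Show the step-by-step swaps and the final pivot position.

Lomuto partition with pivot = 12:

Initial array: [24, 9, 23, 10, 30, 8, 12]

arr[0]=24 > 12: no swap
arr[1]=9 <= 12: swap with position 0, array becomes [9, 24, 23, 10, 30, 8, 12]
arr[2]=23 > 12: no swap
arr[3]=10 <= 12: swap with position 1, array becomes [9, 10, 23, 24, 30, 8, 12]
arr[4]=30 > 12: no swap
arr[5]=8 <= 12: swap with position 2, array becomes [9, 10, 8, 24, 30, 23, 12]

Place pivot at position 3: [9, 10, 8, 12, 30, 23, 24]
Pivot position: 3

After partitioning with pivot 12, the array becomes [9, 10, 8, 12, 30, 23, 24]. The pivot is placed at index 3. All elements to the left of the pivot are <= 12, and all elements to the right are > 12.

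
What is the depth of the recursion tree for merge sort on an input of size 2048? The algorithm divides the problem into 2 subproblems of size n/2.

For divide and conquer with division factor 2:

Problem sizes at each level:
Level 0: 2048
Level 1: 1024
Level 2: 512
Level 3: 256
Level 4: 128
Level 5: 64
Level 6: 32
Level 7: 16
Level 8: 8
Level 9: 4
Level 10: 2
Level 11: 1

The root is level 0 and the size-1 base case is level 11 (the tree spans levels 0 through 11, i.e. 12 levels counting the root), so the depth is the number of divisions: log_2(2048) = 11

The recursion tree depth is log_2(2048) = 11. At each level, the problem size is divided by 2, so it takes 11 divisions to reduce to a base case of size 1. The algorithm makes 2 recursive calls at each level.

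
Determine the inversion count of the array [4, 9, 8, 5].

Finding inversions in [4, 9, 8, 5]:

(1, 2): arr[1]=9 > arr[2]=8
(1, 3): arr[1]=9 > arr[3]=5
(2, 3): arr[2]=8 > arr[3]=5

Total inversions: 3

The array has 3 inversion(s): (1,2), (1,3), (2,3). Each pair (i,j) satisfies i < j and arr[i] > arr[j].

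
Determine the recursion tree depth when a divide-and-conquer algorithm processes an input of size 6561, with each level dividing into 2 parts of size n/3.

For divide and conquer with division factor 3:

Problem sizes at each level:
Level 0: 6561
Level 1: 2187
Level 2: 729
Level 3: 243
Level 4: 81
Level 5: 27
Level 6: 9
Level 7: 3
Level 8: 1

The root is level 0 and the size-1 base case is level 8 (the tree spans levels 0 through 8, i.e. 9 levels counting the root), so the depth is the number of divisions: log_3(6561) = 8

The recursion tree depth is log_3(6561) = 8. At each level, the problem size is divided by 3, so it takes 8 divisions to reduce to a base case of size 1. The algorithm makes 2 recursive calls at each level.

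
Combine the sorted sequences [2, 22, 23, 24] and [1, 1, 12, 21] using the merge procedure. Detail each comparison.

Merging process:

Compare 2 vs 1: take 1 from right. Merged: [1]
Compare 2 vs 1: take 1 from right. Merged: [1, 1]
Compare 2 vs 12: take 2 from left. Merged: [1, 1, 2]
Compare 22 vs 12: take 12 from right. Merged: [1, 1, 2, 12]
Compare 22 vs 21: take 21 from right. Merged: [1, 1, 2, 12, 21]
Append remaining from left: [22, 23, 24]. Merged: [1, 1, 2, 12, 21, 22, 23, 24]

Final merged array: [1, 1, 2, 12, 21, 22, 23, 24]
Total comparisons: 5

The merged array is [1, 1, 2, 12, 21, 22, 23, 24], requiring 5 comparisons. The merge step runs in O(n) time where n is the total number of elements.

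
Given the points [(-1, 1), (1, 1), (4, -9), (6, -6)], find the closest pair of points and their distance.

Computing all pairwise distances among 4 points:

d((-1, 1), (1, 1)) = 2.0 <-- minimum
d((-1, 1), (4, -9)) = 11.1803
d((-1, 1), (6, -6)) = 9.8995
d((1, 1), (4, -9)) = 10.4403
d((1, 1), (6, -6)) = 8.6023
d((4, -9), (6, -6)) = 3.6056

Closest pair: (-1, 1) and (1, 1) with distance 2.0

The closest pair is (-1, 1) and (1, 1) with Euclidean distance 2.0. For 4 points, brute-force pairwise comparison is shown above. For large n, the divide-and-conquer algorithm (sort by x, recurse on halves, check the dividing strip) achieves O(n log n).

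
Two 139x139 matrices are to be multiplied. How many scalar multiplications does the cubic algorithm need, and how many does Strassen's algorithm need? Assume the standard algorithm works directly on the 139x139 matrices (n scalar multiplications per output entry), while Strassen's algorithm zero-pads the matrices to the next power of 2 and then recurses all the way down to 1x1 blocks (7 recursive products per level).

Matrix multiplication for 139x139 matrices:

Strassen's algorithm requires power-of-2 dimensions. Pad 139x139 to 256x256 (next power of 2).

Standard algorithm: 139^3 = 2685619 multiplications
Strassen's algorithm: 7^(log2(256)) = 7^8 = 5764801 multiplications
Difference: 2685619 - 5764801 = -3079182 (Strassen uses MORE here due to padding overhead — for small or just-over-power-of-2 n, padding can outweigh the per-level savings)

Standard: 2685619 multiplications (139^3). Strassen: 5764801 multiplications (7^8, after padding to 256x256). Strassen reduces 8 recursive multiplications to 7 at each level.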